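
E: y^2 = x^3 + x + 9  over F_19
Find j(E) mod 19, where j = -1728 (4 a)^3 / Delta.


Delta = -16(4 a^3 + 27 b^2) mod 19 = 18
-1728 * (4 a)^3 = -1728 * (4*1)^3 mod 19 = 7
j = 7 * 18^(-1) mod 19 = 12

j = 12 (mod 19)


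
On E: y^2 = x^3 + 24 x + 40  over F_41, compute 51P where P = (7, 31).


k = 51 = 110011_2 (binary, LSB first: 110011)
Double-and-add from P = (7, 31):
  bit 0 = 1: acc = O + (7, 31) = (7, 31)
  bit 1 = 1: acc = (7, 31) + (18, 20) = (17, 20)
  bit 2 = 0: acc unchanged = (17, 20)
  bit 3 = 0: acc unchanged = (17, 20)
  bit 4 = 1: acc = (17, 20) + (16, 16) = (24, 34)
  bit 5 = 1: acc = (24, 34) + (4, 35) = (17, 21)

51P = (17, 21)


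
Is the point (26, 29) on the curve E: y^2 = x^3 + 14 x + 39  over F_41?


Check whether y^2 = x^3 + 14 x + 39 (mod 41) for (x, y) = (26, 29).
LHS: y^2 = 29^2 mod 41 = 21
RHS: x^3 + 14 x + 39 = 26^3 + 14*26 + 39 mod 41 = 21
LHS = RHS

Yes, on the curve


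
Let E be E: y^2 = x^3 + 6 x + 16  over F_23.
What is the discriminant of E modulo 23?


4 a^3 + 27 b^2 = 4*6^3 + 27*16^2 = 864 + 6912 = 7776
Delta = -16 * (7776) = -124416
Delta mod 23 = 14

Delta = 14 (mod 23)


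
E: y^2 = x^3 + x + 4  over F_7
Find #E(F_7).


For each x in F_7, count y with y^2 = x^3 + 1 x + 4 mod 7:
  x = 0: RHS = 4, y in [2, 5]  -> 2 point(s)
  x = 2: RHS = 0, y in [0]  -> 1 point(s)
  x = 4: RHS = 2, y in [3, 4]  -> 2 point(s)
  x = 5: RHS = 1, y in [1, 6]  -> 2 point(s)
  x = 6: RHS = 2, y in [3, 4]  -> 2 point(s)
Affine points: 9. Add the point at infinity: total = 10.

#E(F_7) = 10


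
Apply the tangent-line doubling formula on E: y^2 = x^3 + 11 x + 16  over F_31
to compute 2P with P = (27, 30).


Doubling: s = (3 x1^2 + a) / (2 y1)
s = (3*27^2 + 11) / (2*30) mod 31 = 17
x3 = s^2 - 2 x1 mod 31 = 17^2 - 2*27 = 18
y3 = s (x1 - x3) - y1 mod 31 = 17 * (27 - 18) - 30 = 30

2P = (18, 30)


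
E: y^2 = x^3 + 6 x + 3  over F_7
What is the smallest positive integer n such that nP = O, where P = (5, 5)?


Compute successive multiples of P until we hit O:
  1P = (5, 5)
  2P = (5, 2)
  3P = O

ord(P) = 3


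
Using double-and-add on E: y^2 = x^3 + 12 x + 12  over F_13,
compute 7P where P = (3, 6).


k = 7 = 111_2 (binary, LSB first: 111)
Double-and-add from P = (3, 6):
  bit 0 = 1: acc = O + (3, 6) = (3, 6)
  bit 1 = 1: acc = (3, 6) + (7, 7) = (12, 8)
  bit 2 = 1: acc = (12, 8) + (8, 3) = (10, 1)

7P = (10, 1)


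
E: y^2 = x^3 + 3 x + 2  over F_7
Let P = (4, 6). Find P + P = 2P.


Doubling: s = (3 x1^2 + a) / (2 y1)
s = (3*4^2 + 3) / (2*6) mod 7 = 6
x3 = s^2 - 2 x1 mod 7 = 6^2 - 2*4 = 0
y3 = s (x1 - x3) - y1 mod 7 = 6 * (4 - 0) - 6 = 4

2P = (0, 4)


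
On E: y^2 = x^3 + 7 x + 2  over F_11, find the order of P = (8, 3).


Compute successive multiples of P until we hit O:
  1P = (8, 3)
  2P = (10, 4)
  3P = (7, 3)
  4P = (7, 8)
  5P = (10, 7)
  6P = (8, 8)
  7P = O

ord(P) = 7


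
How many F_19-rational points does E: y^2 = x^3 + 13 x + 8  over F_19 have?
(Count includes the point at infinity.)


For each x in F_19, count y with y^2 = x^3 + 13 x + 8 mod 19:
  x = 2: RHS = 4, y in [2, 17]  -> 2 point(s)
  x = 3: RHS = 17, y in [6, 13]  -> 2 point(s)
  x = 6: RHS = 17, y in [6, 13]  -> 2 point(s)
  x = 7: RHS = 5, y in [9, 10]  -> 2 point(s)
  x = 8: RHS = 16, y in [4, 15]  -> 2 point(s)
  x = 10: RHS = 17, y in [6, 13]  -> 2 point(s)
  x = 11: RHS = 0, y in [0]  -> 1 point(s)
  x = 12: RHS = 11, y in [7, 12]  -> 2 point(s)
  x = 15: RHS = 6, y in [5, 14]  -> 2 point(s)
Affine points: 17. Add the point at infinity: total = 18.

#E(F_19) = 18


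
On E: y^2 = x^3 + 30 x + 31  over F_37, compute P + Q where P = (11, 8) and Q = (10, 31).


P != Q, so use the chord formula.
s = (y2 - y1) / (x2 - x1) = (23) / (36) mod 37 = 14
x3 = s^2 - x1 - x2 mod 37 = 14^2 - 11 - 10 = 27
y3 = s (x1 - x3) - y1 mod 37 = 14 * (11 - 27) - 8 = 27

P + Q = (27, 27)


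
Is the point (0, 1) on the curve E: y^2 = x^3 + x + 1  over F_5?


Check whether y^2 = x^3 + 1 x + 1 (mod 5) for (x, y) = (0, 1).
LHS: y^2 = 1^2 mod 5 = 1
RHS: x^3 + 1 x + 1 = 0^3 + 1*0 + 1 mod 5 = 1
LHS = RHS

Yes, on the curve


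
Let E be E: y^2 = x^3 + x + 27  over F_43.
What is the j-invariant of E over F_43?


Delta = -16(4 a^3 + 27 b^2) mod 43 = 26
-1728 * (4 a)^3 = -1728 * (4*1)^3 mod 43 = 4
j = 4 * 26^(-1) mod 43 = 20

j = 20 (mod 43)


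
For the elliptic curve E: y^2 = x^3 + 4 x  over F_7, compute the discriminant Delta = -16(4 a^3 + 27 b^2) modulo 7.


4 a^3 + 27 b^2 = 4*4^3 + 27*0^2 = 256 + 0 = 256
Delta = -16 * (256) = -4096
Delta mod 7 = 6

Delta = 6 (mod 7)


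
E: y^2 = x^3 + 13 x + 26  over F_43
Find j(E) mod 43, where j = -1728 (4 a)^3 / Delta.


Delta = -16(4 a^3 + 27 b^2) mod 43 = 26
-1728 * (4 a)^3 = -1728 * (4*13)^3 mod 43 = 16
j = 16 * 26^(-1) mod 43 = 37

j = 37 (mod 43)


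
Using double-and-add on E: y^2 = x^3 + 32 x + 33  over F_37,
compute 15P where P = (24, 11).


k = 15 = 1111_2 (binary, LSB first: 1111)
Double-and-add from P = (24, 11):
  bit 0 = 1: acc = O + (24, 11) = (24, 11)
  bit 1 = 1: acc = (24, 11) + (25, 20) = (32, 28)
  bit 2 = 1: acc = (32, 28) + (15, 22) = (6, 16)
  bit 3 = 1: acc = (6, 16) + (33, 10) = (25, 17)

15P = (25, 17)


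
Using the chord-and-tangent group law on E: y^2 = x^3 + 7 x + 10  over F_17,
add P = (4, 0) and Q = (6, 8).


P != Q, so use the chord formula.
s = (y2 - y1) / (x2 - x1) = (8) / (2) mod 17 = 4
x3 = s^2 - x1 - x2 mod 17 = 4^2 - 4 - 6 = 6
y3 = s (x1 - x3) - y1 mod 17 = 4 * (4 - 6) - 0 = 9

P + Q = (6, 9)


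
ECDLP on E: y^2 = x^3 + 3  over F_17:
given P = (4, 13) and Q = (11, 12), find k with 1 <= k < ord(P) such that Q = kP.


Enumerate multiples of P until we hit Q = (11, 12):
  1P = (4, 13)
  2P = (11, 12)
Match found at i = 2.

k = 2


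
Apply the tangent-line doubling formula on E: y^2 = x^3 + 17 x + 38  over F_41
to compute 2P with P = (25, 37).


Doubling: s = (3 x1^2 + a) / (2 y1)
s = (3*25^2 + 17) / (2*37) mod 41 = 30
x3 = s^2 - 2 x1 mod 41 = 30^2 - 2*25 = 30
y3 = s (x1 - x3) - y1 mod 41 = 30 * (25 - 30) - 37 = 18

2P = (30, 18)


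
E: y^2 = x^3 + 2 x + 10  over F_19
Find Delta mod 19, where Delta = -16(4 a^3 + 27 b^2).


4 a^3 + 27 b^2 = 4*2^3 + 27*10^2 = 32 + 2700 = 2732
Delta = -16 * (2732) = -43712
Delta mod 19 = 7

Delta = 7 (mod 19)


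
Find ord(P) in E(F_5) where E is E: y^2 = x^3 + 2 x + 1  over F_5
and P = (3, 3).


Compute successive multiples of P until we hit O:
  1P = (3, 3)
  2P = (0, 4)
  3P = (1, 3)
  4P = (1, 2)
  5P = (0, 1)
  6P = (3, 2)
  7P = O

ord(P) = 7


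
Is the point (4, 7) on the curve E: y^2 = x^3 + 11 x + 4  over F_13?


Check whether y^2 = x^3 + 11 x + 4 (mod 13) for (x, y) = (4, 7).
LHS: y^2 = 7^2 mod 13 = 10
RHS: x^3 + 11 x + 4 = 4^3 + 11*4 + 4 mod 13 = 8
LHS != RHS

No, not on the curve


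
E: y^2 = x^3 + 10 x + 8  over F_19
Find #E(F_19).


For each x in F_19, count y with y^2 = x^3 + 10 x + 8 mod 19:
  x = 1: RHS = 0, y in [0]  -> 1 point(s)
  x = 2: RHS = 17, y in [6, 13]  -> 2 point(s)
  x = 4: RHS = 17, y in [6, 13]  -> 2 point(s)
  x = 8: RHS = 11, y in [7, 12]  -> 2 point(s)
  x = 10: RHS = 6, y in [5, 14]  -> 2 point(s)
  x = 11: RHS = 5, y in [9, 10]  -> 2 point(s)
  x = 13: RHS = 17, y in [6, 13]  -> 2 point(s)
  x = 14: RHS = 4, y in [2, 17]  -> 2 point(s)
  x = 18: RHS = 16, y in [4, 15]  -> 2 point(s)
Affine points: 17. Add the point at infinity: total = 18.

#E(F_19) = 18


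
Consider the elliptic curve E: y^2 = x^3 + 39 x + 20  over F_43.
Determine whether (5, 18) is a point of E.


Check whether y^2 = x^3 + 39 x + 20 (mod 43) for (x, y) = (5, 18).
LHS: y^2 = 18^2 mod 43 = 23
RHS: x^3 + 39 x + 20 = 5^3 + 39*5 + 20 mod 43 = 39
LHS != RHS

No, not on the curve


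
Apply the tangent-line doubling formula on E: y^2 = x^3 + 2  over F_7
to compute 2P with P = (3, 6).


Doubling: s = (3 x1^2 + a) / (2 y1)
s = (3*3^2 + 0) / (2*6) mod 7 = 4
x3 = s^2 - 2 x1 mod 7 = 4^2 - 2*3 = 3
y3 = s (x1 - x3) - y1 mod 7 = 4 * (3 - 3) - 6 = 1

2P = (3, 1)


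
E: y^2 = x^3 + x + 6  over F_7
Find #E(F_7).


For each x in F_7, count y with y^2 = x^3 + 1 x + 6 mod 7:
  x = 1: RHS = 1, y in [1, 6]  -> 2 point(s)
  x = 2: RHS = 2, y in [3, 4]  -> 2 point(s)
  x = 3: RHS = 1, y in [1, 6]  -> 2 point(s)
  x = 4: RHS = 4, y in [2, 5]  -> 2 point(s)
  x = 6: RHS = 4, y in [2, 5]  -> 2 point(s)
Affine points: 10. Add the point at infinity: total = 11.

#E(F_7) = 11


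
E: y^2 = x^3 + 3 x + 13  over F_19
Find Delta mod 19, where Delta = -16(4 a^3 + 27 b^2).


4 a^3 + 27 b^2 = 4*3^3 + 27*13^2 = 108 + 4563 = 4671
Delta = -16 * (4671) = -74736
Delta mod 19 = 10

Delta = 10 (mod 19)


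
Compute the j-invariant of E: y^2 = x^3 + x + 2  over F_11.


Delta = -16(4 a^3 + 27 b^2) mod 11 = 1
-1728 * (4 a)^3 = -1728 * (4*1)^3 mod 11 = 2
j = 2 * 1^(-1) mod 11 = 2

j = 2 (mod 11)


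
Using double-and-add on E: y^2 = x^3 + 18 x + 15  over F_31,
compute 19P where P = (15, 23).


k = 19 = 10011_2 (binary, LSB first: 11001)
Double-and-add from P = (15, 23):
  bit 0 = 1: acc = O + (15, 23) = (15, 23)
  bit 1 = 1: acc = (15, 23) + (20, 25) = (16, 20)
  bit 2 = 0: acc unchanged = (16, 20)
  bit 3 = 0: acc unchanged = (16, 20)
  bit 4 = 1: acc = (16, 20) + (8, 19) = (23, 14)

19P = (23, 14)


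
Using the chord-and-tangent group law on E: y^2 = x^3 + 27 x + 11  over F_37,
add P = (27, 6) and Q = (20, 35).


P != Q, so use the chord formula.
s = (y2 - y1) / (x2 - x1) = (29) / (30) mod 37 = 17
x3 = s^2 - x1 - x2 mod 37 = 17^2 - 27 - 20 = 20
y3 = s (x1 - x3) - y1 mod 37 = 17 * (27 - 20) - 6 = 2

P + Q = (20, 2)


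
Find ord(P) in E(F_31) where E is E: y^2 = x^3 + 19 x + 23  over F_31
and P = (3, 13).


Compute successive multiples of P until we hit O:
  1P = (3, 13)
  2P = (3, 18)
  3P = O

ord(P) = 3


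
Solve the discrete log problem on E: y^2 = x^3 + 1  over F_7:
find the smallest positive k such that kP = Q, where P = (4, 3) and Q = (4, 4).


Enumerate multiples of P until we hit Q = (4, 4):
  1P = (4, 3)
  2P = (0, 1)
  3P = (5, 0)
  4P = (0, 6)
  5P = (4, 4)
Match found at i = 5.

k = 5


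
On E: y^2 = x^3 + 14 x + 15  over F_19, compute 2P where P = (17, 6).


Doubling: s = (3 x1^2 + a) / (2 y1)
s = (3*17^2 + 14) / (2*6) mod 19 = 18
x3 = s^2 - 2 x1 mod 19 = 18^2 - 2*17 = 5
y3 = s (x1 - x3) - y1 mod 19 = 18 * (17 - 5) - 6 = 1

2P = (5, 1)


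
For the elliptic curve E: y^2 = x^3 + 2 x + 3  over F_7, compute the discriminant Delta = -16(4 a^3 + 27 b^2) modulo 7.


4 a^3 + 27 b^2 = 4*2^3 + 27*3^2 = 32 + 243 = 275
Delta = -16 * (275) = -4400
Delta mod 7 = 3

Delta = 3 (mod 7)


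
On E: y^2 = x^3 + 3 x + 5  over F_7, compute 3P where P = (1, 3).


k = 3 = 11_2 (binary, LSB first: 11)
Double-and-add from P = (1, 3):
  bit 0 = 1: acc = O + (1, 3) = (1, 3)
  bit 1 = 1: acc = (1, 3) + (6, 6) = (4, 5)

3P = (4, 5)


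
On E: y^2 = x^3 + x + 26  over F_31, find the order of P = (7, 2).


Compute successive multiples of P until we hit O:
  1P = (7, 2)
  2P = (22, 1)
  3P = (6, 0)
  4P = (22, 30)
  5P = (7, 29)
  6P = O

ord(P) = 6


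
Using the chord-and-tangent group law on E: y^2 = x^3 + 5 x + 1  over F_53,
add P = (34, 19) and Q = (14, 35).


P != Q, so use the chord formula.
s = (y2 - y1) / (x2 - x1) = (16) / (33) mod 53 = 31
x3 = s^2 - x1 - x2 mod 53 = 31^2 - 34 - 14 = 12
y3 = s (x1 - x3) - y1 mod 53 = 31 * (34 - 12) - 19 = 27

P + Q = (12, 27)


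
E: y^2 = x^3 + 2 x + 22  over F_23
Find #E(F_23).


For each x in F_23, count y with y^2 = x^3 + 2 x + 22 mod 23:
  x = 1: RHS = 2, y in [5, 18]  -> 2 point(s)
  x = 3: RHS = 9, y in [3, 20]  -> 2 point(s)
  x = 4: RHS = 2, y in [5, 18]  -> 2 point(s)
  x = 11: RHS = 18, y in [8, 15]  -> 2 point(s)
  x = 12: RHS = 3, y in [7, 16]  -> 2 point(s)
  x = 15: RHS = 0, y in [0]  -> 1 point(s)
  x = 17: RHS = 1, y in [1, 22]  -> 2 point(s)
  x = 18: RHS = 2, y in [5, 18]  -> 2 point(s)
  x = 20: RHS = 12, y in [9, 14]  -> 2 point(s)
Affine points: 17. Add the point at infinity: total = 18.

#E(F_23) = 18


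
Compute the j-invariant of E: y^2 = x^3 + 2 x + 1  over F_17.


Delta = -16(4 a^3 + 27 b^2) mod 17 = 8
-1728 * (4 a)^3 = -1728 * (4*2)^3 mod 17 = 12
j = 12 * 8^(-1) mod 17 = 10

j = 10 (mod 17)


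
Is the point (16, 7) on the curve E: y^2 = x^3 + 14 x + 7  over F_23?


Check whether y^2 = x^3 + 14 x + 7 (mod 23) for (x, y) = (16, 7).
LHS: y^2 = 7^2 mod 23 = 3
RHS: x^3 + 14 x + 7 = 16^3 + 14*16 + 7 mod 23 = 3
LHS = RHS

Yes, on the curve


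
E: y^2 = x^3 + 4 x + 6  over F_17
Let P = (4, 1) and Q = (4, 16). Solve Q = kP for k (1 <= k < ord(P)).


Enumerate multiples of P until we hit Q = (4, 16):
  1P = (4, 1)
  2P = (5, 7)
  3P = (10, 14)
  4P = (11, 15)
  5P = (6, 12)
  6P = (16, 1)
  7P = (14, 16)
  8P = (14, 1)
  9P = (16, 16)
  10P = (6, 5)
  11P = (11, 2)
  12P = (10, 3)
  13P = (5, 10)
  14P = (4, 16)
Match found at i = 14.

k = 14


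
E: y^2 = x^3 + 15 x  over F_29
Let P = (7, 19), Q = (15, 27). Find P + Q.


P != Q, so use the chord formula.
s = (y2 - y1) / (x2 - x1) = (8) / (8) mod 29 = 1
x3 = s^2 - x1 - x2 mod 29 = 1^2 - 7 - 15 = 8
y3 = s (x1 - x3) - y1 mod 29 = 1 * (7 - 8) - 19 = 9

P + Q = (8, 9)


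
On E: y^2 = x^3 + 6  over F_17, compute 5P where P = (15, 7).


k = 5 = 101_2 (binary, LSB first: 101)
Double-and-add from P = (15, 7):
  bit 0 = 1: acc = O + (15, 7) = (15, 7)
  bit 1 = 0: acc unchanged = (15, 7)
  bit 2 = 1: acc = (15, 7) + (3, 4) = (15, 10)

5P = (15, 10)


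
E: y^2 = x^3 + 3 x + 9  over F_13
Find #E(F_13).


For each x in F_13, count y with y^2 = x^3 + 3 x + 9 mod 13:
  x = 0: RHS = 9, y in [3, 10]  -> 2 point(s)
  x = 1: RHS = 0, y in [0]  -> 1 point(s)
  x = 2: RHS = 10, y in [6, 7]  -> 2 point(s)
  x = 6: RHS = 9, y in [3, 10]  -> 2 point(s)
  x = 7: RHS = 9, y in [3, 10]  -> 2 point(s)
  x = 8: RHS = 12, y in [5, 8]  -> 2 point(s)
  x = 10: RHS = 12, y in [5, 8]  -> 2 point(s)
Affine points: 13. Add the point at infinity: total = 14.

#E(F_13) = 14


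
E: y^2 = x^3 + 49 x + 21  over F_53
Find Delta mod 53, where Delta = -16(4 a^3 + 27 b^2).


4 a^3 + 27 b^2 = 4*49^3 + 27*21^2 = 470596 + 11907 = 482503
Delta = -16 * (482503) = -7720048
Delta mod 53 = 38

Delta = 38 (mod 53)


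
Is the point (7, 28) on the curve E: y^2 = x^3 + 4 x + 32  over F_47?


Check whether y^2 = x^3 + 4 x + 32 (mod 47) for (x, y) = (7, 28).
LHS: y^2 = 28^2 mod 47 = 32
RHS: x^3 + 4 x + 32 = 7^3 + 4*7 + 32 mod 47 = 27
LHS != RHS

No, not on the curve


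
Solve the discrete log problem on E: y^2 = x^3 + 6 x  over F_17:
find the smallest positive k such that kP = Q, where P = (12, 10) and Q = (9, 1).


Enumerate multiples of P until we hit Q = (9, 1):
  1P = (12, 10)
  2P = (8, 13)
  3P = (5, 6)
  4P = (9, 16)
  5P = (0, 0)
  6P = (9, 1)
Match found at i = 6.

k = 6


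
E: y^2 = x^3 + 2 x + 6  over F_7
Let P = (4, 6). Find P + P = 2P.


Doubling: s = (3 x1^2 + a) / (2 y1)
s = (3*4^2 + 2) / (2*6) mod 7 = 3
x3 = s^2 - 2 x1 mod 7 = 3^2 - 2*4 = 1
y3 = s (x1 - x3) - y1 mod 7 = 3 * (4 - 1) - 6 = 3

2P = (1, 3)


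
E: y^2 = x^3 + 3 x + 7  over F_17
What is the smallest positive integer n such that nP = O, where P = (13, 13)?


Compute successive multiples of P until we hit O:
  1P = (13, 13)
  2P = (8, 4)
  3P = (4, 10)
  4P = (2, 2)
  5P = (3, 14)
  6P = (9, 7)
  7P = (10, 0)
  8P = (9, 10)
  ... (continuing to 14P)
  14P = O

ord(P) = 14


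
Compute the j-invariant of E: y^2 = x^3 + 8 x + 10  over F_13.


Delta = -16(4 a^3 + 27 b^2) mod 13 = 4
-1728 * (4 a)^3 = -1728 * (4*8)^3 mod 13 = 8
j = 8 * 4^(-1) mod 13 = 2

j = 2 (mod 13)


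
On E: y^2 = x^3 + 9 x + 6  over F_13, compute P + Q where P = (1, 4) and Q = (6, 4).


P != Q, so use the chord formula.
s = (y2 - y1) / (x2 - x1) = (0) / (5) mod 13 = 0
x3 = s^2 - x1 - x2 mod 13 = 0^2 - 1 - 6 = 6
y3 = s (x1 - x3) - y1 mod 13 = 0 * (1 - 6) - 4 = 9

P + Q = (6, 9)


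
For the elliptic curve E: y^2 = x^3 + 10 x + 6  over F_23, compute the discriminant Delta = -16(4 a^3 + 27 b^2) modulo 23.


4 a^3 + 27 b^2 = 4*10^3 + 27*6^2 = 4000 + 972 = 4972
Delta = -16 * (4972) = -79552
Delta mod 23 = 5

Delta = 5 (mod 23)


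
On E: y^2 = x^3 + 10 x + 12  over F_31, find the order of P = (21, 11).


Compute successive multiples of P until we hit O:
  1P = (21, 11)
  2P = (20, 20)
  3P = (9, 5)
  4P = (9, 26)
  5P = (20, 11)
  6P = (21, 20)
  7P = O

ord(P) = 7


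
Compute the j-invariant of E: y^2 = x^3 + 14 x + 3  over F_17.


Delta = -16(4 a^3 + 27 b^2) mod 17 = 16
-1728 * (4 a)^3 = -1728 * (4*14)^3 mod 17 = 2
j = 2 * 16^(-1) mod 17 = 15

j = 15 (mod 17)


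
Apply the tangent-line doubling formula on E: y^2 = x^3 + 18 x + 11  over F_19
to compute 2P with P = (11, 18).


Doubling: s = (3 x1^2 + a) / (2 y1)
s = (3*11^2 + 18) / (2*18) mod 19 = 9
x3 = s^2 - 2 x1 mod 19 = 9^2 - 2*11 = 2
y3 = s (x1 - x3) - y1 mod 19 = 9 * (11 - 2) - 18 = 6

2P = (2, 6)


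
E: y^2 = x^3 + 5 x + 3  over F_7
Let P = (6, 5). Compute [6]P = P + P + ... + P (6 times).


k = 6 = 110_2 (binary, LSB first: 011)
Double-and-add from P = (6, 5):
  bit 0 = 0: acc unchanged = O
  bit 1 = 1: acc = O + (6, 2) = (6, 2)
  bit 2 = 1: acc = (6, 2) + (6, 5) = O

6P = O


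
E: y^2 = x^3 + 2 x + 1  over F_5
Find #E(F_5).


For each x in F_5, count y with y^2 = x^3 + 2 x + 1 mod 5:
  x = 0: RHS = 1, y in [1, 4]  -> 2 point(s)
  x = 1: RHS = 4, y in [2, 3]  -> 2 point(s)
  x = 3: RHS = 4, y in [2, 3]  -> 2 point(s)
Affine points: 6. Add the point at infinity: total = 7.

#E(F_5) = 7


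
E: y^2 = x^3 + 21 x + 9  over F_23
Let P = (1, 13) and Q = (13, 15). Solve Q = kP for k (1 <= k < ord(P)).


Enumerate multiples of P until we hit Q = (13, 15):
  1P = (1, 13)
  2P = (16, 5)
  3P = (7, 4)
  4P = (0, 20)
  5P = (2, 17)
  6P = (13, 8)
  7P = (17, 9)
  8P = (18, 20)
  9P = (6, 12)
  10P = (5, 20)
  11P = (10, 0)
  12P = (5, 3)
  13P = (6, 11)
  14P = (18, 3)
  15P = (17, 14)
  16P = (13, 15)
Match found at i = 16.

k = 16


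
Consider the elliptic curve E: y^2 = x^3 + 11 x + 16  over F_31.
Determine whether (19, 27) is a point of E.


Check whether y^2 = x^3 + 11 x + 16 (mod 31) for (x, y) = (19, 27).
LHS: y^2 = 27^2 mod 31 = 16
RHS: x^3 + 11 x + 16 = 19^3 + 11*19 + 16 mod 31 = 16
LHS = RHS

Yes, on the curve


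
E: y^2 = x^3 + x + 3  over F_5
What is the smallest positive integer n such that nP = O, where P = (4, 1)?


Compute successive multiples of P until we hit O:
  1P = (4, 1)
  2P = (1, 0)
  3P = (4, 4)
  4P = O

ord(P) = 4


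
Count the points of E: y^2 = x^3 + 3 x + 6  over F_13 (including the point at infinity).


For each x in F_13, count y with y^2 = x^3 + 3 x + 6 mod 13:
  x = 1: RHS = 10, y in [6, 7]  -> 2 point(s)
  x = 3: RHS = 3, y in [4, 9]  -> 2 point(s)
  x = 4: RHS = 4, y in [2, 11]  -> 2 point(s)
  x = 5: RHS = 3, y in [4, 9]  -> 2 point(s)
  x = 8: RHS = 9, y in [3, 10]  -> 2 point(s)
  x = 10: RHS = 9, y in [3, 10]  -> 2 point(s)
Affine points: 12. Add the point at infinity: total = 13.

#E(F_13) = 13


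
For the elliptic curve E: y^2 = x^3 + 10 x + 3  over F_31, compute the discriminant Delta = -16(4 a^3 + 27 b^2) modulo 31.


4 a^3 + 27 b^2 = 4*10^3 + 27*3^2 = 4000 + 243 = 4243
Delta = -16 * (4243) = -67888
Delta mod 31 = 2

Delta = 2 (mod 31)


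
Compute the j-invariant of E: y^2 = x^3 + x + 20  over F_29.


Delta = -16(4 a^3 + 27 b^2) mod 29 = 5
-1728 * (4 a)^3 = -1728 * (4*1)^3 mod 29 = 14
j = 14 * 5^(-1) mod 29 = 26

j = 26 (mod 29)


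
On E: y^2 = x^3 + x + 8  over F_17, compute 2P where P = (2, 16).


Doubling: s = (3 x1^2 + a) / (2 y1)
s = (3*2^2 + 1) / (2*16) mod 17 = 2
x3 = s^2 - 2 x1 mod 17 = 2^2 - 2*2 = 0
y3 = s (x1 - x3) - y1 mod 17 = 2 * (2 - 0) - 16 = 5

2P = (0, 5)


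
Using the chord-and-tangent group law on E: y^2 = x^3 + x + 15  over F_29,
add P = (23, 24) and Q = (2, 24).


P != Q, so use the chord formula.
s = (y2 - y1) / (x2 - x1) = (0) / (8) mod 29 = 0
x3 = s^2 - x1 - x2 mod 29 = 0^2 - 23 - 2 = 4
y3 = s (x1 - x3) - y1 mod 29 = 0 * (23 - 4) - 24 = 5

P + Q = (4, 5)


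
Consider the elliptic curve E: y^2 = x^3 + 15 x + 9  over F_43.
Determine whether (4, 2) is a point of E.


Check whether y^2 = x^3 + 15 x + 9 (mod 43) for (x, y) = (4, 2).
LHS: y^2 = 2^2 mod 43 = 4
RHS: x^3 + 15 x + 9 = 4^3 + 15*4 + 9 mod 43 = 4
LHS = RHS

Yes, on the curve


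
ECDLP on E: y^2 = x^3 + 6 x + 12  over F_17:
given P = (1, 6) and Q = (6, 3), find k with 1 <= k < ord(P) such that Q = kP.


Enumerate multiples of P until we hit Q = (6, 3):
  1P = (1, 6)
  2P = (6, 3)
Match found at i = 2.

k = 2


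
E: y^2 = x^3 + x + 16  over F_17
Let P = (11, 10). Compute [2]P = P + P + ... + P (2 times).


k = 2 = 10_2 (binary, LSB first: 01)
Double-and-add from P = (11, 10):
  bit 0 = 0: acc unchanged = O
  bit 1 = 1: acc = O + (8, 14) = (8, 14)

2P = (8, 14)


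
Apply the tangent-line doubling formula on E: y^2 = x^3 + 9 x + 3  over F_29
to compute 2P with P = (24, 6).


Doubling: s = (3 x1^2 + a) / (2 y1)
s = (3*24^2 + 9) / (2*6) mod 29 = 7
x3 = s^2 - 2 x1 mod 29 = 7^2 - 2*24 = 1
y3 = s (x1 - x3) - y1 mod 29 = 7 * (24 - 1) - 6 = 10

2P = (1, 10)


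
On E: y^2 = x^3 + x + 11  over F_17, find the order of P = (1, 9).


Compute successive multiples of P until we hit O:
  1P = (1, 9)
  2P = (14, 7)
  3P = (15, 1)
  4P = (10, 1)
  5P = (7, 2)
  6P = (8, 2)
  7P = (9, 16)
  8P = (16, 14)
  ... (continuing to 20P)
  20P = O

ord(P) = 20


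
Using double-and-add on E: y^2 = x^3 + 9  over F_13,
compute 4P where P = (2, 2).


k = 4 = 100_2 (binary, LSB first: 001)
Double-and-add from P = (2, 2):
  bit 0 = 0: acc unchanged = O
  bit 1 = 0: acc unchanged = O
  bit 2 = 1: acc = O + (6, 2) = (6, 2)

4P = (6, 2)


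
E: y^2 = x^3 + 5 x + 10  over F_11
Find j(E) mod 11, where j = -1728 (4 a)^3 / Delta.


Delta = -16(4 a^3 + 27 b^2) mod 11 = 5
-1728 * (4 a)^3 = -1728 * (4*5)^3 mod 11 = 8
j = 8 * 5^(-1) mod 11 = 6

j = 6 (mod 11)


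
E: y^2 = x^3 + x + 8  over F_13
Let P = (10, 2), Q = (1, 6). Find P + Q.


P != Q, so use the chord formula.
s = (y2 - y1) / (x2 - x1) = (4) / (4) mod 13 = 1
x3 = s^2 - x1 - x2 mod 13 = 1^2 - 10 - 1 = 3
y3 = s (x1 - x3) - y1 mod 13 = 1 * (10 - 3) - 2 = 5

P + Q = (3, 5)


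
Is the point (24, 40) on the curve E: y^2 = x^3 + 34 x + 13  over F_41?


Check whether y^2 = x^3 + 34 x + 13 (mod 41) for (x, y) = (24, 40).
LHS: y^2 = 40^2 mod 41 = 1
RHS: x^3 + 34 x + 13 = 24^3 + 34*24 + 13 mod 41 = 16
LHS != RHS

No, not on the curve


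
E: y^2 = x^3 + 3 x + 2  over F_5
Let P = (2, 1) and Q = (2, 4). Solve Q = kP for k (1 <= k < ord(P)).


Enumerate multiples of P until we hit Q = (2, 4):
  1P = (2, 1)
  2P = (1, 4)
  3P = (1, 1)
  4P = (2, 4)
Match found at i = 4.

k = 4


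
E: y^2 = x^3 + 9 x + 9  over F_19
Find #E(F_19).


For each x in F_19, count y with y^2 = x^3 + 9 x + 9 mod 19:
  x = 0: RHS = 9, y in [3, 16]  -> 2 point(s)
  x = 1: RHS = 0, y in [0]  -> 1 point(s)
  x = 2: RHS = 16, y in [4, 15]  -> 2 point(s)
  x = 3: RHS = 6, y in [5, 14]  -> 2 point(s)
  x = 7: RHS = 16, y in [4, 15]  -> 2 point(s)
  x = 8: RHS = 4, y in [2, 17]  -> 2 point(s)
  x = 10: RHS = 16, y in [4, 15]  -> 2 point(s)
  x = 13: RHS = 5, y in [9, 10]  -> 2 point(s)
  x = 15: RHS = 4, y in [2, 17]  -> 2 point(s)
Affine points: 17. Add the point at infinity: total = 18.

#E(F_19) = 18


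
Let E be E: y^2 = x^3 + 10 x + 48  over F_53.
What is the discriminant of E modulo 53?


4 a^3 + 27 b^2 = 4*10^3 + 27*48^2 = 4000 + 62208 = 66208
Delta = -16 * (66208) = -1059328
Delta mod 53 = 36

Delta = 36 (mod 53)


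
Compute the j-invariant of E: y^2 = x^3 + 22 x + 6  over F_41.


Delta = -16(4 a^3 + 27 b^2) mod 41 = 17
-1728 * (4 a)^3 = -1728 * (4*22)^3 mod 41 = 16
j = 16 * 17^(-1) mod 41 = 13

j = 13 (mod 41)


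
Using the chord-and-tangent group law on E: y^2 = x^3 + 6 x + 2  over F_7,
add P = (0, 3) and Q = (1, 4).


P != Q, so use the chord formula.
s = (y2 - y1) / (x2 - x1) = (1) / (1) mod 7 = 1
x3 = s^2 - x1 - x2 mod 7 = 1^2 - 0 - 1 = 0
y3 = s (x1 - x3) - y1 mod 7 = 1 * (0 - 0) - 3 = 4

P + Q = (0, 4)


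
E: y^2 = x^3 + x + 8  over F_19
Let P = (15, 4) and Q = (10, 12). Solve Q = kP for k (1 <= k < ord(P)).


Enumerate multiples of P until we hit Q = (10, 12):
  1P = (15, 4)
  2P = (9, 9)
  3P = (11, 18)
  4P = (10, 7)
  5P = (5, 9)
  6P = (4, 0)
  7P = (5, 10)
  8P = (10, 12)
Match found at i = 8.

k = 8


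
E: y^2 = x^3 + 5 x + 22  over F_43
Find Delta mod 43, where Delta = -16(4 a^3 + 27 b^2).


4 a^3 + 27 b^2 = 4*5^3 + 27*22^2 = 500 + 13068 = 13568
Delta = -16 * (13568) = -217088
Delta mod 43 = 19

Delta = 19 (mod 43)


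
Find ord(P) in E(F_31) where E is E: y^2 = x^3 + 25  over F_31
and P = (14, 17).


Compute successive multiples of P until we hit O:
  1P = (14, 17)
  2P = (10, 23)
  3P = (17, 3)
  4P = (8, 17)
  5P = (9, 14)
  6P = (22, 3)
  7P = (0, 5)
  8P = (19, 23)
  ... (continuing to 21P)
  21P = O

ord(P) = 21


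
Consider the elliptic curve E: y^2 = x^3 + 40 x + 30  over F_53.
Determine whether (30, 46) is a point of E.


Check whether y^2 = x^3 + 40 x + 30 (mod 53) for (x, y) = (30, 46).
LHS: y^2 = 46^2 mod 53 = 49
RHS: x^3 + 40 x + 30 = 30^3 + 40*30 + 30 mod 53 = 34
LHS != RHS

No, not on the curve


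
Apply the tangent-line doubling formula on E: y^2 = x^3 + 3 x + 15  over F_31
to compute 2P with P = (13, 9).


Doubling: s = (3 x1^2 + a) / (2 y1)
s = (3*13^2 + 3) / (2*9) mod 31 = 18
x3 = s^2 - 2 x1 mod 31 = 18^2 - 2*13 = 19
y3 = s (x1 - x3) - y1 mod 31 = 18 * (13 - 19) - 9 = 7

2P = (19, 7)


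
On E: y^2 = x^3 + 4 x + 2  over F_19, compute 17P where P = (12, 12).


k = 17 = 10001_2 (binary, LSB first: 10001)
Double-and-add from P = (12, 12):
  bit 0 = 1: acc = O + (12, 12) = (12, 12)
  bit 1 = 0: acc unchanged = (12, 12)
  bit 2 = 0: acc unchanged = (12, 12)
  bit 3 = 0: acc unchanged = (12, 12)
  bit 4 = 1: acc = (12, 12) + (10, 4) = (13, 3)

17P = (13, 3)


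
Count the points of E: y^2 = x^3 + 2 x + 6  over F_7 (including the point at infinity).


For each x in F_7, count y with y^2 = x^3 + 2 x + 6 mod 7:
  x = 1: RHS = 2, y in [3, 4]  -> 2 point(s)
  x = 2: RHS = 4, y in [2, 5]  -> 2 point(s)
  x = 3: RHS = 4, y in [2, 5]  -> 2 point(s)
  x = 4: RHS = 1, y in [1, 6]  -> 2 point(s)
  x = 5: RHS = 1, y in [1, 6]  -> 2 point(s)
Affine points: 10. Add the point at infinity: total = 11.

#E(F_7) = 11


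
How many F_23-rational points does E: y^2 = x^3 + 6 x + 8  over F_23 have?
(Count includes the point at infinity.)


For each x in F_23, count y with y^2 = x^3 + 6 x + 8 mod 23:
  x = 0: RHS = 8, y in [10, 13]  -> 2 point(s)
  x = 4: RHS = 4, y in [2, 21]  -> 2 point(s)
  x = 5: RHS = 2, y in [5, 18]  -> 2 point(s)
  x = 7: RHS = 2, y in [5, 18]  -> 2 point(s)
  x = 8: RHS = 16, y in [4, 19]  -> 2 point(s)
  x = 9: RHS = 9, y in [3, 20]  -> 2 point(s)
  x = 11: RHS = 2, y in [5, 18]  -> 2 point(s)
  x = 13: RHS = 6, y in [11, 12]  -> 2 point(s)
  x = 15: RHS = 0, y in [0]  -> 1 point(s)
  x = 17: RHS = 9, y in [3, 20]  -> 2 point(s)
  x = 19: RHS = 12, y in [9, 14]  -> 2 point(s)
  x = 20: RHS = 9, y in [3, 20]  -> 2 point(s)
  x = 22: RHS = 1, y in [1, 22]  -> 2 point(s)
Affine points: 25. Add the point at infinity: total = 26.

#E(F_23) = 26


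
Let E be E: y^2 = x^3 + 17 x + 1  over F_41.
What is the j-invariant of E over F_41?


Delta = -16(4 a^3 + 27 b^2) mod 41 = 16
-1728 * (4 a)^3 = -1728 * (4*17)^3 mod 41 = 23
j = 23 * 16^(-1) mod 41 = 4

j = 4 (mod 41)


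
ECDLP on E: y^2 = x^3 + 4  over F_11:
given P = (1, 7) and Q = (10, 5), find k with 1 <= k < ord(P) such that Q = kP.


Enumerate multiples of P until we hit Q = (10, 5):
  1P = (1, 7)
  2P = (10, 6)
  3P = (3, 3)
  4P = (0, 2)
  5P = (2, 10)
  6P = (6, 0)
  7P = (2, 1)
  8P = (0, 9)
  9P = (3, 8)
  10P = (10, 5)
Match found at i = 10.

k = 10


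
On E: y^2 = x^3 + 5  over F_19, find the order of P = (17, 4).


Compute successive multiples of P until we hit O:
  1P = (17, 4)
  2P = (11, 5)
  3P = (0, 9)
  4P = (13, 6)
  5P = (13, 13)
  6P = (0, 10)
  7P = (11, 14)
  8P = (17, 15)
  ... (continuing to 9P)
  9P = O

ord(P) = 9


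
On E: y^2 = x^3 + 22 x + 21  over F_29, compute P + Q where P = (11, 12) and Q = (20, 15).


P != Q, so use the chord formula.
s = (y2 - y1) / (x2 - x1) = (3) / (9) mod 29 = 10
x3 = s^2 - x1 - x2 mod 29 = 10^2 - 11 - 20 = 11
y3 = s (x1 - x3) - y1 mod 29 = 10 * (11 - 11) - 12 = 17

P + Q = (11, 17)


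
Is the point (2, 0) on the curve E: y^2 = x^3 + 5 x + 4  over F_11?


Check whether y^2 = x^3 + 5 x + 4 (mod 11) for (x, y) = (2, 0).
LHS: y^2 = 0^2 mod 11 = 0
RHS: x^3 + 5 x + 4 = 2^3 + 5*2 + 4 mod 11 = 0
LHS = RHS

Yes, on the curve


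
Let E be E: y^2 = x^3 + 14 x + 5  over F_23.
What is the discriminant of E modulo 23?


4 a^3 + 27 b^2 = 4*14^3 + 27*5^2 = 10976 + 675 = 11651
Delta = -16 * (11651) = -186416
Delta mod 23 = 22

Delta = 22 (mod 23)


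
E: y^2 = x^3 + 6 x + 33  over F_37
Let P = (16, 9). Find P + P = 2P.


Doubling: s = (3 x1^2 + a) / (2 y1)
s = (3*16^2 + 6) / (2*9) mod 37 = 6
x3 = s^2 - 2 x1 mod 37 = 6^2 - 2*16 = 4
y3 = s (x1 - x3) - y1 mod 37 = 6 * (16 - 4) - 9 = 26

2P = (4, 26)


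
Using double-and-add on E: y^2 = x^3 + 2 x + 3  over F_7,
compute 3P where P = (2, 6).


k = 3 = 11_2 (binary, LSB first: 11)
Double-and-add from P = (2, 6):
  bit 0 = 1: acc = O + (2, 6) = (2, 6)
  bit 1 = 1: acc = (2, 6) + (3, 1) = (6, 0)

3P = (6, 0)


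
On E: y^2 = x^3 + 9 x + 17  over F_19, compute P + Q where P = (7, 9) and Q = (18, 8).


P != Q, so use the chord formula.
s = (y2 - y1) / (x2 - x1) = (18) / (11) mod 19 = 12
x3 = s^2 - x1 - x2 mod 19 = 12^2 - 7 - 18 = 5
y3 = s (x1 - x3) - y1 mod 19 = 12 * (7 - 5) - 9 = 15

P + Q = (5, 15)


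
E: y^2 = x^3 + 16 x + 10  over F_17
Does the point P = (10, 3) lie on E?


Check whether y^2 = x^3 + 16 x + 10 (mod 17) for (x, y) = (10, 3).
LHS: y^2 = 3^2 mod 17 = 9
RHS: x^3 + 16 x + 10 = 10^3 + 16*10 + 10 mod 17 = 14
LHS != RHS

No, not on the curve


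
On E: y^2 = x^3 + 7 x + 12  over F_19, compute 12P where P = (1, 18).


k = 12 = 1100_2 (binary, LSB first: 0011)
Double-and-add from P = (1, 18):
  bit 0 = 0: acc unchanged = O
  bit 1 = 0: acc unchanged = O
  bit 2 = 1: acc = O + (9, 14) = (9, 14)
  bit 3 = 1: acc = (9, 14) + (18, 2) = (17, 3)

12P = (17, 3)


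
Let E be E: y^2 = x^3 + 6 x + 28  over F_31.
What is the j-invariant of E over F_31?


Delta = -16(4 a^3 + 27 b^2) mod 31 = 20
-1728 * (4 a)^3 = -1728 * (4*6)^3 mod 31 = 15
j = 15 * 20^(-1) mod 31 = 24

j = 24 (mod 31)


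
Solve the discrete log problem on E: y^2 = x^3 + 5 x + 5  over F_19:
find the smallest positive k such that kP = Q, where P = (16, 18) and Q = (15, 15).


Enumerate multiples of P until we hit Q = (15, 15):
  1P = (16, 18)
  2P = (15, 4)
  3P = (13, 5)
  4P = (13, 14)
  5P = (15, 15)
Match found at i = 5.

k = 5


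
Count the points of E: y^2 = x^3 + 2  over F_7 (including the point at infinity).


For each x in F_7, count y with y^2 = x^3 + 0 x + 2 mod 7:
  x = 0: RHS = 2, y in [3, 4]  -> 2 point(s)
  x = 3: RHS = 1, y in [1, 6]  -> 2 point(s)
  x = 5: RHS = 1, y in [1, 6]  -> 2 point(s)
  x = 6: RHS = 1, y in [1, 6]  -> 2 point(s)
Affine points: 8. Add the point at infinity: total = 9.

#E(F_7) = 9


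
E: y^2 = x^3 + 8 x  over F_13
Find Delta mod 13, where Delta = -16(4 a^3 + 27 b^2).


4 a^3 + 27 b^2 = 4*8^3 + 27*0^2 = 2048 + 0 = 2048
Delta = -16 * (2048) = -32768
Delta mod 13 = 5

Delta = 5 (mod 13)


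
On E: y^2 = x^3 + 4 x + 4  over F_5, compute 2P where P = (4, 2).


Doubling: s = (3 x1^2 + a) / (2 y1)
s = (3*4^2 + 4) / (2*2) mod 5 = 3
x3 = s^2 - 2 x1 mod 5 = 3^2 - 2*4 = 1
y3 = s (x1 - x3) - y1 mod 5 = 3 * (4 - 1) - 2 = 2

2P = (1, 2)


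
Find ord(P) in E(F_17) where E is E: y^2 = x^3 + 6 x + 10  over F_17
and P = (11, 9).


Compute successive multiples of P until we hit O:
  1P = (11, 9)
  2P = (3, 2)
  3P = (12, 5)
  4P = (10, 4)
  5P = (4, 9)
  6P = (2, 8)
  7P = (8, 14)
  8P = (14, 13)
  ... (continuing to 20P)
  20P = O

ord(P) = 20


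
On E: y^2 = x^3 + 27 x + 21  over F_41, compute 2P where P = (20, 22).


Doubling: s = (3 x1^2 + a) / (2 y1)
s = (3*20^2 + 27) / (2*22) mod 41 = 40
x3 = s^2 - 2 x1 mod 41 = 40^2 - 2*20 = 2
y3 = s (x1 - x3) - y1 mod 41 = 40 * (20 - 2) - 22 = 1

2P = (2, 1)


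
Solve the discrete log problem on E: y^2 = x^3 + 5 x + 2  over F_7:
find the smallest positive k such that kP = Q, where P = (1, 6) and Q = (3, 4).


Enumerate multiples of P until we hit Q = (3, 4):
  1P = (1, 6)
  2P = (0, 4)
  3P = (3, 4)
Match found at i = 3.

k = 3


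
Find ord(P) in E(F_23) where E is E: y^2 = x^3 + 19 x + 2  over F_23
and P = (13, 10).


Compute successive multiples of P until we hit O:
  1P = (13, 10)
  2P = (21, 5)
  3P = (7, 15)
  4P = (12, 16)
  5P = (11, 1)
  6P = (2, 5)
  7P = (16, 20)
  8P = (0, 18)
  ... (continuing to 22P)
  22P = O

ord(P) = 22


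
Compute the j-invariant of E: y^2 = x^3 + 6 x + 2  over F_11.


Delta = -16(4 a^3 + 27 b^2) mod 11 = 2
-1728 * (4 a)^3 = -1728 * (4*6)^3 mod 11 = 3
j = 3 * 2^(-1) mod 11 = 7

j = 7 (mod 11)


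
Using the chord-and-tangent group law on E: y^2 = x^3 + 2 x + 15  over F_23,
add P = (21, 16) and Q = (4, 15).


P != Q, so use the chord formula.
s = (y2 - y1) / (x2 - x1) = (22) / (6) mod 23 = 19
x3 = s^2 - x1 - x2 mod 23 = 19^2 - 21 - 4 = 14
y3 = s (x1 - x3) - y1 mod 23 = 19 * (21 - 14) - 16 = 2

P + Q = (14, 2)


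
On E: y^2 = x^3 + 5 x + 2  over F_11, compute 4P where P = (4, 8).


k = 4 = 100_2 (binary, LSB first: 001)
Double-and-add from P = (4, 8):
  bit 0 = 0: acc unchanged = O
  bit 1 = 0: acc unchanged = O
  bit 2 = 1: acc = O + (4, 3) = (4, 3)

4P = (4, 3)


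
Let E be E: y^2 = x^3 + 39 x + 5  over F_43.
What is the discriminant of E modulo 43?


4 a^3 + 27 b^2 = 4*39^3 + 27*5^2 = 237276 + 675 = 237951
Delta = -16 * (237951) = -3807216
Delta mod 43 = 4

Delta = 4 (mod 43)


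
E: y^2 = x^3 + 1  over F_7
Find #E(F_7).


For each x in F_7, count y with y^2 = x^3 + 0 x + 1 mod 7:
  x = 0: RHS = 1, y in [1, 6]  -> 2 point(s)
  x = 1: RHS = 2, y in [3, 4]  -> 2 point(s)
  x = 2: RHS = 2, y in [3, 4]  -> 2 point(s)
  x = 3: RHS = 0, y in [0]  -> 1 point(s)
  x = 4: RHS = 2, y in [3, 4]  -> 2 point(s)
  x = 5: RHS = 0, y in [0]  -> 1 point(s)
  x = 6: RHS = 0, y in [0]  -> 1 point(s)
Affine points: 11. Add the point at infinity: total = 12.

#E(F_7) = 12


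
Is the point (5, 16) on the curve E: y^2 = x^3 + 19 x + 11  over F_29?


Check whether y^2 = x^3 + 19 x + 11 (mod 29) for (x, y) = (5, 16).
LHS: y^2 = 16^2 mod 29 = 24
RHS: x^3 + 19 x + 11 = 5^3 + 19*5 + 11 mod 29 = 28
LHS != RHS

No, not on the curve


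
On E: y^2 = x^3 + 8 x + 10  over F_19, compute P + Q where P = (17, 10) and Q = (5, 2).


P != Q, so use the chord formula.
s = (y2 - y1) / (x2 - x1) = (11) / (7) mod 19 = 7
x3 = s^2 - x1 - x2 mod 19 = 7^2 - 17 - 5 = 8
y3 = s (x1 - x3) - y1 mod 19 = 7 * (17 - 8) - 10 = 15

P + Q = (8, 15)


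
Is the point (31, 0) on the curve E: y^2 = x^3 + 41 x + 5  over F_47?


Check whether y^2 = x^3 + 41 x + 5 (mod 47) for (x, y) = (31, 0).
LHS: y^2 = 0^2 mod 47 = 0
RHS: x^3 + 41 x + 5 = 31^3 + 41*31 + 5 mod 47 = 0
LHS = RHS

Yes, on the curve


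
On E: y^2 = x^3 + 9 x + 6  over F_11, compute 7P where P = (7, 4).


k = 7 = 111_2 (binary, LSB first: 111)
Double-and-add from P = (7, 4):
  bit 0 = 1: acc = O + (7, 4) = (7, 4)
  bit 1 = 1: acc = (7, 4) + (6, 10) = (1, 4)
  bit 2 = 1: acc = (1, 4) + (3, 7) = (1, 7)

7P = (1, 7)


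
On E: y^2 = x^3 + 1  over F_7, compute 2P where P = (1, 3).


Doubling: s = (3 x1^2 + a) / (2 y1)
s = (3*1^2 + 0) / (2*3) mod 7 = 4
x3 = s^2 - 2 x1 mod 7 = 4^2 - 2*1 = 0
y3 = s (x1 - x3) - y1 mod 7 = 4 * (1 - 0) - 3 = 1

2P = (0, 1)


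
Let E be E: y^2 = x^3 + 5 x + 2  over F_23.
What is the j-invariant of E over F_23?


Delta = -16(4 a^3 + 27 b^2) mod 23 = 1
-1728 * (4 a)^3 = -1728 * (4*5)^3 mod 23 = 12
j = 12 * 1^(-1) mod 23 = 12

j = 12 (mod 23)


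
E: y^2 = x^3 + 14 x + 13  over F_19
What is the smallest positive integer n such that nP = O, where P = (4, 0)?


Compute successive multiples of P until we hit O:
  1P = (4, 0)
  2P = O

ord(P) = 2


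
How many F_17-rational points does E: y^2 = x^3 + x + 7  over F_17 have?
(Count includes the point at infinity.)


For each x in F_17, count y with y^2 = x^3 + 1 x + 7 mod 17:
  x = 1: RHS = 9, y in [3, 14]  -> 2 point(s)
  x = 2: RHS = 0, y in [0]  -> 1 point(s)
  x = 5: RHS = 1, y in [1, 16]  -> 2 point(s)
  x = 6: RHS = 8, y in [5, 12]  -> 2 point(s)
  x = 7: RHS = 0, y in [0]  -> 1 point(s)
  x = 8: RHS = 0, y in [0]  -> 1 point(s)
  x = 12: RHS = 13, y in [8, 9]  -> 2 point(s)
Affine points: 11. Add the point at infinity: total = 12.

#E(F_17) = 12


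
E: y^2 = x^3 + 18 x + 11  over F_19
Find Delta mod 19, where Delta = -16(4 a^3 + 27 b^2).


4 a^3 + 27 b^2 = 4*18^3 + 27*11^2 = 23328 + 3267 = 26595
Delta = -16 * (26595) = -425520
Delta mod 19 = 4

Delta = 4 (mod 19)


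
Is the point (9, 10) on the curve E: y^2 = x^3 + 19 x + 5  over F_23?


Check whether y^2 = x^3 + 19 x + 5 (mod 23) for (x, y) = (9, 10).
LHS: y^2 = 10^2 mod 23 = 8
RHS: x^3 + 19 x + 5 = 9^3 + 19*9 + 5 mod 23 = 8
LHS = RHS

Yes, on the curve


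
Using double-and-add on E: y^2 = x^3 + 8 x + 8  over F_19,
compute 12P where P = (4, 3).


k = 12 = 1100_2 (binary, LSB first: 0011)
Double-and-add from P = (4, 3):
  bit 0 = 0: acc unchanged = O
  bit 1 = 0: acc unchanged = O
  bit 2 = 1: acc = O + (9, 12) = (9, 12)
  bit 3 = 1: acc = (9, 12) + (10, 10) = (4, 16)

12P = (4, 16)


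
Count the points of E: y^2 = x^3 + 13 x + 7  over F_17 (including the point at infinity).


For each x in F_17, count y with y^2 = x^3 + 13 x + 7 mod 17:
  x = 1: RHS = 4, y in [2, 15]  -> 2 point(s)
  x = 4: RHS = 4, y in [2, 15]  -> 2 point(s)
  x = 7: RHS = 16, y in [4, 13]  -> 2 point(s)
  x = 10: RHS = 15, y in [7, 10]  -> 2 point(s)
  x = 11: RHS = 2, y in [6, 11]  -> 2 point(s)
  x = 12: RHS = 4, y in [2, 15]  -> 2 point(s)
  x = 14: RHS = 9, y in [3, 14]  -> 2 point(s)
Affine points: 14. Add the point at infinity: total = 15.

#E(F_17) = 15


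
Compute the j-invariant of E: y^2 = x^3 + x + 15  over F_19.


Delta = -16(4 a^3 + 27 b^2) mod 19 = 16
-1728 * (4 a)^3 = -1728 * (4*1)^3 mod 19 = 7
j = 7 * 16^(-1) mod 19 = 4

j = 4 (mod 19)


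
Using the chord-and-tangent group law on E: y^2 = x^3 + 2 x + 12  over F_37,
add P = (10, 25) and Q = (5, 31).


P != Q, so use the chord formula.
s = (y2 - y1) / (x2 - x1) = (6) / (32) mod 37 = 21
x3 = s^2 - x1 - x2 mod 37 = 21^2 - 10 - 5 = 19
y3 = s (x1 - x3) - y1 mod 37 = 21 * (10 - 19) - 25 = 8

P + Q = (19, 8)


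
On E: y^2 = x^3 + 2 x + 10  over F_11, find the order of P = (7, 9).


Compute successive multiples of P until we hit O:
  1P = (7, 9)
  2P = (2, 0)
  3P = (7, 2)
  4P = O

ord(P) = 4


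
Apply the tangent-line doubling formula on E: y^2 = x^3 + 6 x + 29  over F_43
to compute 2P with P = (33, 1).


Doubling: s = (3 x1^2 + a) / (2 y1)
s = (3*33^2 + 6) / (2*1) mod 43 = 24
x3 = s^2 - 2 x1 mod 43 = 24^2 - 2*33 = 37
y3 = s (x1 - x3) - y1 mod 43 = 24 * (33 - 37) - 1 = 32

2P = (37, 32)


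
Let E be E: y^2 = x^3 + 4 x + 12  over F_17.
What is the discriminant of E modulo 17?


4 a^3 + 27 b^2 = 4*4^3 + 27*12^2 = 256 + 3888 = 4144
Delta = -16 * (4144) = -66304
Delta mod 17 = 13

Delta = 13 (mod 17)


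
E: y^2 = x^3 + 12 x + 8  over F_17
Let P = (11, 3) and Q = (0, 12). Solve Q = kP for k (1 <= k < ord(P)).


Enumerate multiples of P until we hit Q = (0, 12):
  1P = (11, 3)
  2P = (4, 1)
  3P = (0, 5)
  4P = (8, 15)
  5P = (14, 9)
  6P = (13, 10)
  7P = (1, 15)
  8P = (1, 2)
  9P = (13, 7)
  10P = (14, 8)
  11P = (8, 2)
  12P = (0, 12)
Match found at i = 12.

k = 12


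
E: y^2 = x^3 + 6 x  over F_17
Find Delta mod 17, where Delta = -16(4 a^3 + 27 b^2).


4 a^3 + 27 b^2 = 4*6^3 + 27*0^2 = 864 + 0 = 864
Delta = -16 * (864) = -13824
Delta mod 17 = 14

Delta = 14 (mod 17)
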